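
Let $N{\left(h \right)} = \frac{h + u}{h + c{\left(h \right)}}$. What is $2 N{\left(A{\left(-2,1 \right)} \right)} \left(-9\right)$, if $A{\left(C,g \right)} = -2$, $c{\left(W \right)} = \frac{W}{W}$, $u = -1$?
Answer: $-54$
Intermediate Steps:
$c{\left(W \right)} = 1$
$N{\left(h \right)} = \frac{-1 + h}{1 + h}$ ($N{\left(h \right)} = \frac{h - 1}{h + 1} = \frac{-1 + h}{1 + h}$)
$2 N{\left(A{\left(-2,1 \right)} \right)} \left(-9\right) = 2 \frac{-1 - 2}{1 - 2} \left(-9\right) = 2 \frac{1}{-1} \left(-3\right) \left(-9\right) = 2 \left(\left(-1\right) \left(-3\right)\right) \left(-9\right) = 2 \cdot 3 \left(-9\right) = 6 \left(-9\right) = -54$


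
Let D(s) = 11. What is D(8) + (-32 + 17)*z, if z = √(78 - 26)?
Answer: 11 - 30*√13 ≈ -97.167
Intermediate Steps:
z = 2*√13 (z = √52 = 2*√13 ≈ 7.2111)
D(8) + (-32 + 17)*z = 11 + (-32 + 17)*(2*√13) = 11 - 30*√13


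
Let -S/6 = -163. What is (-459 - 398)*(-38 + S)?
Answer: -805580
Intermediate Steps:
S = 978 (S = -6*(-163) = 978)
(-459 - 398)*(-38 + S) = (-459 - 398)*(-38 + 978) = -857*940 = -805580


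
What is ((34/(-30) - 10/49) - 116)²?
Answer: 7437855049/540225 ≈ 13768.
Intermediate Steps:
((34/(-30) - 10/49) - 116)² = ((34*(-1/30) - 10*1/49) - 116)² = ((-17/15 - 10/49) - 116)² = (-983/735 - 116)² = (-86243/735)² = 7437855049/540225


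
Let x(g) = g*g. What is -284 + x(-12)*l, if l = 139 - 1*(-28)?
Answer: 23764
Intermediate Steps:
x(g) = g²
l = 167 (l = 139 + 28 = 167)
-284 + x(-12)*l = -284 + (-12)²*167 = -284 + 144*167 = -284 + 24048 = 23764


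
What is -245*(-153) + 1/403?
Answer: 15106456/403 ≈ 37485.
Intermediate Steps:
-245*(-153) + 1/403 = 37485 + 1/403 = 15106456/403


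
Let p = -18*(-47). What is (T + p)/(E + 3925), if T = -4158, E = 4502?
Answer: -1104/2809 ≈ -0.39302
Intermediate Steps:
p = 846
(T + p)/(E + 3925) = (-4158 + 846)/(4502 + 3925) = -3312/8427 = -3312*1/8427 = -1104/2809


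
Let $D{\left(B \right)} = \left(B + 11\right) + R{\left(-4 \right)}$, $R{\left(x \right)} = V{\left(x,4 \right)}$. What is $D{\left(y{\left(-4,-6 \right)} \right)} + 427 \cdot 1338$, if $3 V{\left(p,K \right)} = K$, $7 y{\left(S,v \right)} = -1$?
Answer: $\frac{11998102}{21} \approx 5.7134 \cdot 10^{5}$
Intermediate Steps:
$y{\left(S,v \right)} = - \frac{1}{7}$ ($y{\left(S,v \right)} = \frac{1}{7} \left(-1\right) = - \frac{1}{7}$)
$V{\left(p,K \right)} = \frac{K}{3}$
$R{\left(x \right)} = \frac{4}{3}$ ($R{\left(x \right)} = \frac{1}{3} \cdot 4 = \frac{4}{3}$)
$D{\left(B \right)} = \frac{37}{3} + B$ ($D{\left(B \right)} = \left(B + 11\right) + \frac{4}{3} = \left(11 + B\right) + \frac{4}{3} = \frac{37}{3} + B$)
$D{\left(y{\left(-4,-6 \right)} \right)} + 427 \cdot 1338 = \left(\frac{37}{3} - \frac{1}{7}\right) + 427 \cdot 1338 = \frac{256}{21} + 571326 = \frac{11998102}{21}$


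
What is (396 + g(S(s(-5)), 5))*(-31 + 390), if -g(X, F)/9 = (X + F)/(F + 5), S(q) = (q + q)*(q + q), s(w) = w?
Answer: 216477/2 ≈ 1.0824e+5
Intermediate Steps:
S(q) = 4*q**2 (S(q) = (2*q)*(2*q) = 4*q**2)
g(X, F) = -9*(F + X)/(5 + F) (g(X, F) = -9*(X + F)/(F + 5) = -9*(F + X)/(5 + F))
(396 + g(S(s(-5)), 5))*(-31 + 390) = (396 + 9*(-1*5 - 4*(-5)**2)/(5 + 5))*(-31 + 390) = (396 + 9*(-5 - 4*25)/10)*359 = (396 + 9*(1/10)*(-5 - 1*100))*359 = (396 + 9*(1/10)*(-5 - 100))*359 = (396 + 9*(1/10)*(-105))*359 = (396 - 189/2)*359 = (603/2)*359 = 216477/2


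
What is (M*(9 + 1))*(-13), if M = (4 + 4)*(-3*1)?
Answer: 3120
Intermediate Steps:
M = -24 (M = 8*(-3) = -24)
(M*(9 + 1))*(-13) = -24*(9 + 1)*(-13) = -24*10*(-13) = -240*(-13) = 3120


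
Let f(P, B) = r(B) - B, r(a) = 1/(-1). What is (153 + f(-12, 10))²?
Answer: 20164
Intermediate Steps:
r(a) = -1
f(P, B) = -1 - B
(153 + f(-12, 10))² = (153 + (-1 - 1*10))² = (153 + (-1 - 10))² = (153 - 11)² = 142² = 20164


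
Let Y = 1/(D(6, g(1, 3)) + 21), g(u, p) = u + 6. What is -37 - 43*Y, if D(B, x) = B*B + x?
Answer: -2411/64 ≈ -37.672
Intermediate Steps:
g(u, p) = 6 + u
D(B, x) = x + B² (D(B, x) = B² + x = x + B²)
Y = 1/64 (Y = 1/(((6 + 1) + 6²) + 21) = 1/((7 + 36) + 21) = 1/(43 + 21) = 1/64 ≈ 0.015625)
-37 - 43*Y = -37 - 43*1/64 = -37 - 43/64 = -2411/64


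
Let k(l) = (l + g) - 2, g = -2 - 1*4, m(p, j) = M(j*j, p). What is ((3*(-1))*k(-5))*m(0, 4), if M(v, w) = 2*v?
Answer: 1248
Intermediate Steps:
m(p, j) = 2*j² (m(p, j) = 2*(j*j) = 2*j²)
g = -6 (g = -2 - 4 = -6)
k(l) = -8 + l (k(l) = (l - 6) - 2 = (-6 + l) - 2 = -8 + l)
((3*(-1))*k(-5))*m(0, 4) = ((3*(-1))*(-8 - 5))*(2*4²) = (-3*(-13))*(2*16) = 39*32 = 1248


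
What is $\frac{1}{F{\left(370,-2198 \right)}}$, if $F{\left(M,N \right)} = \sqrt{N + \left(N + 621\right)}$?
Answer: $- \frac{i \sqrt{151}}{755} \approx - 0.016276 i$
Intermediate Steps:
$F{\left(M,N \right)} = \sqrt{621 + 2 N}$ ($F{\left(M,N \right)} = \sqrt{N + \left(621 + N\right)} = \sqrt{621 + 2 N}$)
$\frac{1}{F{\left(370,-2198 \right)}} = \frac{1}{\sqrt{621 + 2 \left(-2198\right)}} = \frac{1}{\sqrt{621 - 4396}} = \frac{1}{\sqrt{-3775}} = \frac{1}{5 i \sqrt{151}} = - \frac{i \sqrt{151}}{755}$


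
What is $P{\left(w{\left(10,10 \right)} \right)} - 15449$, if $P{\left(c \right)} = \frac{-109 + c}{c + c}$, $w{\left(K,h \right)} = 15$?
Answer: $- \frac{231782}{15} \approx -15452.0$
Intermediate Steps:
$P{\left(c \right)} = \frac{-109 + c}{2 c}$
$P{\left(w{\left(10,10 \right)} \right)} - 15449 = \frac{-109 + 15}{2 \cdot 15} - 15449 = \frac{1}{2} \cdot \frac{1}{15} \left(-94\right) - 15449 = - \frac{47}{15} - 15449 = - \frac{231782}{15}$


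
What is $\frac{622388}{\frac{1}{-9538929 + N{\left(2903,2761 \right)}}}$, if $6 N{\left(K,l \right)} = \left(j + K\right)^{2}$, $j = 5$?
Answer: $- \frac{15179143969340}{3} \approx -5.0597 \cdot 10^{12}$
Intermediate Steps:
$N{\left(K,l \right)} = \frac{\left(5 + K\right)^{2}}{6}$
$\frac{622388}{\frac{1}{-9538929 + N{\left(2903,2761 \right)}}} = \frac{622388}{\frac{1}{-9538929 + \frac{\left(5 + 2903\right)^{2}}{6}}} = \frac{622388}{\frac{1}{-9538929 + \frac{2908^{2}}{6}}} = \frac{622388}{\frac{1}{-9538929 + \frac{1}{6} \cdot 8456464}} = \frac{622388}{\frac{1}{-9538929 + \frac{4228232}{3}}} = \frac{622388}{\frac{1}{- \frac{24388555}{3}}} = \frac{622388}{- \frac{3}{24388555}} = 622388 \left(- \frac{24388555}{3}\right) = - \frac{15179143969340}{3}$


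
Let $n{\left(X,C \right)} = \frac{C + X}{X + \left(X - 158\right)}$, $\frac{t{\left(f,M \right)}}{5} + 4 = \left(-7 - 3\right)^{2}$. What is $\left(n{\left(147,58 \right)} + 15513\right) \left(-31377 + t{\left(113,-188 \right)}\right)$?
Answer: $- \frac{65191835781}{136} \approx -4.7935 \cdot 10^{8}$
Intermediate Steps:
$t{\left(f,M \right)} = 480$ ($t{\left(f,M \right)} = -20 + 5 \left(-7 - 3\right)^{2} = -20 + 5 \left(-10\right)^{2} = -20 + 5 \cdot 100 = -20 + 500 = 480$)
$n{\left(X,C \right)} = \frac{C + X}{-158 + 2 X}$ ($n{\left(X,C \right)} = \frac{C + X}{X + \left(-158 + X\right)} = \frac{C + X}{-158 + 2 X}$)
$\left(n{\left(147,58 \right)} + 15513\right) \left(-31377 + t{\left(113,-188 \right)}\right) = \left(\frac{58 + 147}{2 \left(-79 + 147\right)} + 15513\right) \left(-31377 + 480\right) = \left(\frac{1}{2} \cdot \frac{1}{68} \cdot 205 + 15513\right) \left(-30897\right) = \left(\frac{205}{136} + 15513\right) \left(-30897\right) = \frac{2109973}{136} \left(-30897\right) = - \frac{65191835781}{136}$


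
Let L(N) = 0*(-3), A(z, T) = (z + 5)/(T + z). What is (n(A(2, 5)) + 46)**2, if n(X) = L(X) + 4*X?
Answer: 2500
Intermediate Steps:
A(z, T) = (5 + z)/(T + z)
L(N) = 0
n(X) = 4*X (n(X) = 0 + 4*X = 4*X)
(n(A(2, 5)) + 46)**2 = (4*((5 + 2)/(5 + 2)) + 46)**2 = (4*(7/7) + 46)**2 = (4*((1/7)*7) + 46)**2 = (4*1 + 46)**2 = (4 + 46)**2 = 50**2 = 2500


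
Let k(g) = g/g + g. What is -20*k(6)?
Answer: -140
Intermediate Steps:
k(g) = 1 + g
-20*k(6) = -20*(1 + 6) = -20*7 = -140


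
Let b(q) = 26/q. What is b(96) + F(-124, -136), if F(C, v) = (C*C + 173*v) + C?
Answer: -397235/48 ≈ -8275.7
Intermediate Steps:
F(C, v) = C + C**2 + 173*v (F(C, v) = (C**2 + 173*v) + C = C + C**2 + 173*v)
b(96) + F(-124, -136) = 26/96 + (-124 + (-124)**2 + 173*(-136)) = 26*(1/96) + (-124 + 15376 - 23528) = 13/48 - 8276 = -397235/48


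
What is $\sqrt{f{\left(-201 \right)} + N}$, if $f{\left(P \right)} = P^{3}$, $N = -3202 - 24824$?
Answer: $3 i \sqrt{905403} \approx 2854.6 i$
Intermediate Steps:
$N = -28026$
$\sqrt{f{\left(-201 \right)} + N} = \sqrt{\left(-201\right)^{3} - 28026} = \sqrt{-8120601 - 28026} = \sqrt{-8148627} = 3 i \sqrt{905403}$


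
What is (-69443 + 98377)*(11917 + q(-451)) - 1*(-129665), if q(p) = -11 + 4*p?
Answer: 292420933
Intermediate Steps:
(-69443 + 98377)*(11917 + q(-451)) - 1*(-129665) = (-69443 + 98377)*(11917 + (-11 + 4*(-451))) - 1*(-129665) = 28934*(11917 + (-11 - 1804)) + 129665 = 28934*(11917 - 1815) + 129665 = 28934*10102 + 129665 = 292291268 + 129665 = 292420933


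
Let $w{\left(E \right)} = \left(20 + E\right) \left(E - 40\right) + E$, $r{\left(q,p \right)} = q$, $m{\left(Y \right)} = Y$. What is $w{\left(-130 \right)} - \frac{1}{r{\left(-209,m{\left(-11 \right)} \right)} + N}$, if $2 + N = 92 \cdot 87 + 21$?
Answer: $\frac{145105979}{7814} \approx 18570.0$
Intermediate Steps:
$N = 8023$ ($N = -2 + \left(92 \cdot 87 + 21\right) = -2 + \left(8004 + 21\right) = -2 + 8025 = 8023$)
$w{\left(E \right)} = E + \left(-40 + E\right) \left(20 + E\right)$ ($w{\left(E \right)} = \left(20 + E\right) \left(-40 + E\right) + E = \left(-40 + E\right) \left(20 + E\right) + E = E + \left(-40 + E\right) \left(20 + E\right)$)
$w{\left(-130 \right)} - \frac{1}{r{\left(-209,m{\left(-11 \right)} \right)} + N} = \left(-800 + \left(-130\right)^{2} - -2470\right) - \frac{1}{-209 + 8023} = \left(-800 + 16900 + 2470\right) - \frac{1}{7814} = 18570 - \frac{1}{7814} = \frac{145105979}{7814}$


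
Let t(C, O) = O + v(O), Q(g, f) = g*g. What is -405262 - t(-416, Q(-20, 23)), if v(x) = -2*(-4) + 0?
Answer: -405670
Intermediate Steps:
v(x) = 8 (v(x) = 8 + 0 = 8)
Q(g, f) = g²
t(C, O) = 8 + O (t(C, O) = O + 8 = 8 + O)
-405262 - t(-416, Q(-20, 23)) = -405262 - (8 + (-20)²) = -405262 - (8 + 400) = -405262 - 1*408 = -405262 - 408 = -405670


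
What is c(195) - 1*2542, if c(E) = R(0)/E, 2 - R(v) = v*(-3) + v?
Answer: -495688/195 ≈ -2542.0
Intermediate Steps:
R(v) = 2 + 2*v (R(v) = 2 - (v*(-3) + v) = 2 - (-3*v + v) = 2 - (-2)*v = 2 + 2*v)
c(E) = 2/E (c(E) = (2 + 2*0)/E = (2 + 0)/E = 2/E)
c(195) - 1*2542 = 2/195 - 1*2542 = 2*(1/195) - 2542 = 2/195 - 2542 = -495688/195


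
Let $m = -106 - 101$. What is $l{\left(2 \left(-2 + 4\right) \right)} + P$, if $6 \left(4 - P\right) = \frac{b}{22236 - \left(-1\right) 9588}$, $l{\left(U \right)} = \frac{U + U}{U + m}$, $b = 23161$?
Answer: $\frac{148817293}{38761632} \approx 3.8393$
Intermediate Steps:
$m = -207$
$l{\left(U \right)} = \frac{2 U}{-207 + U}$ ($l{\left(U \right)} = \frac{U + U}{U - 207} = \frac{2 U}{-207 + U}$)
$P = \frac{740615}{190944}$ ($P = 4 - \frac{23161 \frac{1}{22236 - \left(-1\right) 9588}}{6} = 4 - \frac{23161 \frac{1}{22236 - -9588}}{6} = 4 - \frac{23161 \frac{1}{22236 + 9588}}{6} = 4 - \frac{23161 \cdot \frac{1}{31824}}{6} = 4 - \frac{23161}{190944} = \frac{740615}{190944} \approx 3.8787$)
$l{\left(2 \left(-2 + 4\right) \right)} + P = \frac{2 \cdot 2 \left(-2 + 4\right)}{-207 + 2 \left(-2 + 4\right)} + \frac{740615}{190944} = \frac{2 \cdot 2 \cdot 2}{-207 + 2 \cdot 2} + \frac{740615}{190944} = 2 \cdot 4 \frac{1}{-207 + 4} + \frac{740615}{190944} = 2 \cdot 4 \frac{1}{-203} + \frac{740615}{190944} = 2 \cdot 4 \left(- \frac{1}{203}\right) + \frac{740615}{190944} = - \frac{8}{203} + \frac{740615}{190944} = \frac{148817293}{38761632}$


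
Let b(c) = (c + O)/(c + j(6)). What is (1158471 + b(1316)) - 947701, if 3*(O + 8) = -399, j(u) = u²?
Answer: 284962215/1352 ≈ 2.1077e+5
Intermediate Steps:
O = -141 (O = -8 + (⅓)*(-399) = -8 - 133 = -141)
b(c) = (-141 + c)/(36 + c) (b(c) = (c - 141)/(c + 6²) = (-141 + c)/(c + 36) = (-141 + c)/(36 + c))
(1158471 + b(1316)) - 947701 = (1158471 + (-141 + 1316)/(36 + 1316)) - 947701 = (1158471 + 1175/1352) - 947701 = 1566253967/1352 - 947701 = 284962215/1352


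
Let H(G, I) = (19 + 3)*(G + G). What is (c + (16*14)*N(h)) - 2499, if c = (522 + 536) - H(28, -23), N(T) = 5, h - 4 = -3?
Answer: -1553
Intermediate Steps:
h = 1 (h = 4 - 3 = 1)
H(G, I) = 44*G (H(G, I) = 22*(2*G) = 44*G)
c = -174 (c = (522 + 536) - 44*28 = 1058 - 1*1232 = 1058 - 1232 = -174)
(c + (16*14)*N(h)) - 2499 = (-174 + (16*14)*5) - 2499 = (-174 + 224*5) - 2499 = (-174 + 1120) - 2499 = 946 - 2499 = -1553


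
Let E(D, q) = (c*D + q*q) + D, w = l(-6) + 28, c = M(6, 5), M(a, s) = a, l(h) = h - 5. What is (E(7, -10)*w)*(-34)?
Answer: -86122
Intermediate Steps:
l(h) = -5 + h
c = 6
w = 17 (w = (-5 - 6) + 28 = -11 + 28 = 17)
E(D, q) = q² + 7*D (E(D, q) = (6*D + q*q) + D = (6*D + q²) + D = (q² + 6*D) + D = q² + 7*D)
(E(7, -10)*w)*(-34) = (((-10)² + 7*7)*17)*(-34) = ((100 + 49)*17)*(-34) = (149*17)*(-34) = 2533*(-34) = -86122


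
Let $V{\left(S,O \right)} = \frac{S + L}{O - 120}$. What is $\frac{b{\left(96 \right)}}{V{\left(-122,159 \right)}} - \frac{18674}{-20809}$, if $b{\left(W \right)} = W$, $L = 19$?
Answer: $- \frac{75985474}{2143327} \approx -35.452$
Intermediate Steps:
$V{\left(S,O \right)} = \frac{19 + S}{-120 + O}$ ($V{\left(S,O \right)} = \frac{S + 19}{O - 120} = \frac{19 + S}{-120 + O}$)
$\frac{b{\left(96 \right)}}{V{\left(-122,159 \right)}} - \frac{18674}{-20809} = \frac{96}{\frac{1}{-120 + 159} \left(19 - 122\right)} - \frac{18674}{-20809} = \frac{96}{\frac{1}{39} \left(-103\right)} - - \frac{18674}{20809} = \frac{96}{\frac{1}{39} \left(-103\right)} + \frac{18674}{20809} = \frac{96}{- \frac{103}{39}} + \frac{18674}{20809} = 96 \left(- \frac{39}{103}\right) + \frac{18674}{20809} = - \frac{3744}{103} + \frac{18674}{20809} = - \frac{75985474}{2143327}$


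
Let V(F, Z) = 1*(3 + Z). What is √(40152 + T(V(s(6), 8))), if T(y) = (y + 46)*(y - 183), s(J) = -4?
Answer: 6*√843 ≈ 174.21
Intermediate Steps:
V(F, Z) = 3 + Z
T(y) = (-183 + y)*(46 + y) (T(y) = (46 + y)*(-183 + y) = (-183 + y)*(46 + y))
√(40152 + T(V(s(6), 8))) = √(40152 + (-8418 + (3 + 8)² - 137*(3 + 8))) = √(40152 + (-8418 + 11² - 137*11)) = √(40152 + (-8418 + 121 - 1507)) = √(40152 - 9804) = √30348 = 6*√843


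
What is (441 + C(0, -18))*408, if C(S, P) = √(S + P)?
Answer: 179928 + 1224*I*√2 ≈ 1.7993e+5 + 1731.0*I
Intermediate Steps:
C(S, P) = √(P + S)
(441 + C(0, -18))*408 = (441 + √(-18 + 0))*408 = (441 + √(-18))*408 = (441 + 3*I*√2)*408 = 179928 + 1224*I*√2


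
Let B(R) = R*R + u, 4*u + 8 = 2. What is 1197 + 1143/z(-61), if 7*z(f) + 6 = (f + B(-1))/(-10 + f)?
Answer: -29281/81 ≈ -361.49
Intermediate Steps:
u = -3/2 (u = -2 + (¼)*2 = -2 + ½ = -3/2 ≈ -1.5000)
B(R) = -3/2 + R² (B(R) = R*R - 3/2 = R² - 3/2 = -3/2 + R²)
z(f) = -6/7 + (-½ + f)/(7*(-10 + f)) (z(f) = -6/7 + ((f + (-3/2 + (-1)²))/(-10 + f))/7 = -6/7 + ((f + (-3/2 + 1))/(-10 + f))/7 = -6/7 + ((f - ½)/(-10 + f))/7 = -6/7 + ((-½ + f)/(-10 + f))/7 = -6/7 + (-½ + f)/(7*(-10 + f)))
1197 + 1143/z(-61) = 1197 + 1143/(((119 - 10*(-61))/(14*(-10 - 61)))) = 1197 + 1143/(((1/14)*(119 + 610)/(-71))) = 1197 + 1143/(((1/14)*(-1/71)*729)) = 1197 + 1143/(-729/994) = 1197 + 1143*(-994/729) = 1197 - 126238/81 = -29281/81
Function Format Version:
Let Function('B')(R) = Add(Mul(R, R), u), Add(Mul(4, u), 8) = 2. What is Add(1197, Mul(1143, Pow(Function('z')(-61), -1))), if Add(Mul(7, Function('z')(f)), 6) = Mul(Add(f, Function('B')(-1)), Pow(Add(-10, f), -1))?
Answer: Rational(-29281, 81) ≈ -361.49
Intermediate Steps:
u = Rational(-3, 2) (u = Add(-2, Mul(Rational(1, 4), 2)) = Add(-2, Rational(1, 2)) = Rational(-3, 2) ≈ -1.5000)
Function('B')(R) = Add(Rational(-3, 2), Pow(R, 2)) (Function('B')(R) = Add(Mul(R, R), Rational(-3, 2)) = Add(Pow(R, 2), Rational(-3, 2)) = Add(Rational(-3, 2), Pow(R, 2)))
Function('z')(f) = Add(Rational(-6, 7), Mul(Rational(1, 7), Pow(Add(-10, f), -1), Add(Rational(-1, 2), f))) (Function('z')(f) = Add(Rational(-6, 7), Mul(Rational(1, 7), Mul(Add(f, Add(Rational(-3, 2), Pow(-1, 2))), Pow(Add(-10, f), -1)))) = Add(Rational(-6, 7), Mul(Rational(1, 7), Mul(Add(f, Add(Rational(-3, 2), 1)), Pow(Add(-10, f), -1)))) = Add(Rational(-6, 7), Mul(Rational(1, 7), Mul(Add(f, Rational(-1, 2)), Pow(Add(-10, f), -1)))) = Add(Rational(-6, 7), Mul(Rational(1, 7), Mul(Add(Rational(-1, 2), f), Pow(Add(-10, f), -1)))) = Add(Rational(-6, 7), Mul(Rational(1, 7), Mul(Pow(Add(-10, f), -1), Add(Rational(-1, 2), f)))) = Add(Rational(-6, 7), Mul(Rational(1, 7), Pow(Add(-10, f), -1), Add(Rational(-1, 2), f))))
Add(1197, Mul(1143, Pow(Function('z')(-61), -1))) = Add(1197, Mul(1143, Pow(Mul(Rational(1, 14), Pow(Add(-10, -61), -1), Add(119, Mul(-10, -61))), -1))) = Add(1197, Mul(1143, Pow(Mul(Rational(1, 14), Pow(-71, -1), Add(119, 610)), -1))) = Add(1197, Mul(1143, Pow(Mul(Rational(1, 14), Rational(-1, 71), 729), -1))) = Add(1197, Mul(1143, Pow(Rational(-729, 994), -1))) = Add(1197, Mul(1143, Rational(-994, 729))) = Add(1197, Rational(-126238, 81)) = Rational(-29281, 81)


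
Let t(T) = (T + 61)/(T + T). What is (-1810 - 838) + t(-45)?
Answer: -119168/45 ≈ -2648.2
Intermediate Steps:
t(T) = (61 + T)/(2*T) (t(T) = (61 + T)/((2*T)) = (61 + T)*(1/(2*T)) = (61 + T)/(2*T))
(-1810 - 838) + t(-45) = (-1810 - 838) + (½)*(61 - 45)/(-45) = -2648 + (½)*(-1/45)*16 = -2648 - 8/45 = -119168/45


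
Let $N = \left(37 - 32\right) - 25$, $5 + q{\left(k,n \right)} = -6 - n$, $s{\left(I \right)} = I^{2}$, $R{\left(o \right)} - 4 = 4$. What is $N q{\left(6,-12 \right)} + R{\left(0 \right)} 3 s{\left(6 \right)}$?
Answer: $844$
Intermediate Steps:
$R{\left(o \right)} = 8$ ($R{\left(o \right)} = 4 + 4 = 8$)
$q{\left(k,n \right)} = -11 - n$ ($q{\left(k,n \right)} = -5 - \left(6 + n\right) = -11 - n$)
$N = -20$ ($N = \left(37 - 32\right) - 25 = 5 - 25 = -20$)
$N q{\left(6,-12 \right)} + R{\left(0 \right)} 3 s{\left(6 \right)} = - 20 \left(-11 - -12\right) + 8 \cdot 3 \cdot 6^{2} = - 20 \left(-11 + 12\right) + 24 \cdot 36 = \left(-20\right) 1 + 864 = -20 + 864 = 844$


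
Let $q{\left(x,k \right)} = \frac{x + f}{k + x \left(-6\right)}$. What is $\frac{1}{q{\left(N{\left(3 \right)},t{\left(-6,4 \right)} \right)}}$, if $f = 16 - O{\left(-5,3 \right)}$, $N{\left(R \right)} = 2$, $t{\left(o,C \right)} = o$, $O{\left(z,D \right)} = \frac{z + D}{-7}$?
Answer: $- \frac{63}{62} \approx -1.0161$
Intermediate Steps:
$O{\left(z,D \right)} = - \frac{D}{7} - \frac{z}{7}$ ($O{\left(z,D \right)} = \left(D + z\right) \left(- \frac{1}{7}\right) = - \frac{D}{7} - \frac{z}{7}$)
$f = \frac{110}{7}$ ($f = 16 - \left(\left(- \frac{1}{7}\right) 3 - - \frac{5}{7}\right) = 16 - \left(- \frac{3}{7} + \frac{5}{7}\right) = 16 - \frac{2}{7} = \frac{110}{7} \approx 15.714$)
$q{\left(x,k \right)} = \frac{\frac{110}{7} + x}{k - 6 x}$ ($q{\left(x,k \right)} = \frac{x + \frac{110}{7}}{k + x \left(-6\right)} = \frac{\frac{110}{7} + x}{k - 6 x}$)
$\frac{1}{q{\left(N{\left(3 \right)},t{\left(-6,4 \right)} \right)}} = \frac{1}{\frac{1}{-6 - 12} \left(\frac{110}{7} + 2\right)} = \frac{1}{\frac{1}{-6 - 12} \cdot \frac{124}{7}} = \frac{1}{\frac{1}{-18} \cdot \frac{124}{7}} = \frac{1}{\left(- \frac{1}{18}\right) \frac{124}{7}} = \frac{1}{- \frac{62}{63}} = - \frac{63}{62}$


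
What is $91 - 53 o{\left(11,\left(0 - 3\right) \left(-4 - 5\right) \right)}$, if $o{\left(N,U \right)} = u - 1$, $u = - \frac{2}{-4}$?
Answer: $\frac{235}{2} \approx 117.5$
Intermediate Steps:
$u = \frac{1}{2}$ ($u = \left(-2\right) \left(- \frac{1}{4}\right) = \frac{1}{2} \approx 0.5$)
$o{\left(N,U \right)} = - \frac{1}{2}$ ($o{\left(N,U \right)} = \frac{1}{2} - 1 = - \frac{1}{2}$)
$91 - 53 o{\left(11,\left(0 - 3\right) \left(-4 - 5\right) \right)} = 91 - - \frac{53}{2} = 91 + \frac{53}{2} = \frac{235}{2}$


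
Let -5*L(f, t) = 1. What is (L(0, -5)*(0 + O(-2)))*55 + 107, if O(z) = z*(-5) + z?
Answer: 19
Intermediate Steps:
L(f, t) = -⅕ (L(f, t) = -⅕*1 = -⅕)
O(z) = -4*z (O(z) = -5*z + z = -4*z)
(L(0, -5)*(0 + O(-2)))*55 + 107 = -(0 - 4*(-2))/5*55 + 107 = -(0 + 8)/5*55 + 107 = -⅕*8*55 + 107 = -8/5*55 + 107 = -88 + 107 = 19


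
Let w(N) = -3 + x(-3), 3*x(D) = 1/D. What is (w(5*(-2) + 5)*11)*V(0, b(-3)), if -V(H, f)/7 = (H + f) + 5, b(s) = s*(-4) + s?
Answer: 30184/9 ≈ 3353.8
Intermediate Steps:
x(D) = 1/(3*D)
b(s) = -3*s (b(s) = -4*s + s = -3*s)
V(H, f) = -35 - 7*H - 7*f (V(H, f) = -7*((H + f) + 5) = -7*(5 + H + f) = -35 - 7*H - 7*f)
w(N) = -28/9 (w(N) = -3 + (1/3)/(-3) = -3 + (1/3)*(-1/3) = -3 - 1/9 = -28/9)
(w(5*(-2) + 5)*11)*V(0, b(-3)) = (-28/9*11)*(-35 - 7*0 - (-21)*(-3)) = -308*(-35 + 0 - 7*9)/9 = -308*(-35 + 0 - 63)/9 = -308/9*(-98) = 30184/9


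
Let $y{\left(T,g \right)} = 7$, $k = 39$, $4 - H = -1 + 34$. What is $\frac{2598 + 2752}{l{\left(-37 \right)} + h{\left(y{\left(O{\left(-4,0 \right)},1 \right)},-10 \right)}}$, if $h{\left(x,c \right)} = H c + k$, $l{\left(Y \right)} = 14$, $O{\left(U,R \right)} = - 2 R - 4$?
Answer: $\frac{5350}{343} \approx 15.598$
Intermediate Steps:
$H = -29$ ($H = 4 - \left(-1 + 34\right) = 4 - 33 = -29$)
$O{\left(U,R \right)} = -4 - 2 R$
$h{\left(x,c \right)} = 39 - 29 c$ ($h{\left(x,c \right)} = - 29 c + 39 = 39 - 29 c$)
$\frac{2598 + 2752}{l{\left(-37 \right)} + h{\left(y{\left(O{\left(-4,0 \right)},1 \right)},-10 \right)}} = \frac{2598 + 2752}{14 + \left(39 - -290\right)} = \frac{5350}{14 + \left(39 + 290\right)} = \frac{5350}{14 + 329} = \frac{5350}{343}$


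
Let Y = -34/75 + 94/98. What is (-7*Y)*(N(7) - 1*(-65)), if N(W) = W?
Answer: -44616/175 ≈ -254.95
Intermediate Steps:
Y = 1859/3675 (Y = -34*1/75 + 94*(1/98) = -34/75 + 47/49 = 1859/3675 ≈ 0.50585)
(-7*Y)*(N(7) - 1*(-65)) = (-7*1859/3675)*(7 - 1*(-65)) = -1859*(7 + 65)/525 = -1859/525*72 = -44616/175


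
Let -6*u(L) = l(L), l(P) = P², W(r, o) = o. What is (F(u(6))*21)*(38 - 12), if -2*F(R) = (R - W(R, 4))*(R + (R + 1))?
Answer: -30030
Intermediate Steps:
u(L) = -L²/6
F(R) = -(1 + 2*R)*(-4 + R)/2 (F(R) = -(R - 1*4)*(R + (R + 1))/2 = -(R - 4)*(R + (1 + R))/2 = -(-4 + R)*(1 + 2*R)/2 = -(1 + 2*R)*(-4 + R)/2)
(F(u(6))*21)*(38 - 12) = ((2 - (-⅙*6²)² + 7*(-⅙*6²)/2)*21)*(38 - 12) = ((2 - (-⅙*36)² + 7*(-⅙*36)/2)*21)*26 = ((2 - 1*(-6)² + (7/2)*(-6))*21)*26 = ((2 - 1*36 - 21)*21)*26 = ((2 - 36 - 21)*21)*26 = -55*21*26 = -1155*26 = -30030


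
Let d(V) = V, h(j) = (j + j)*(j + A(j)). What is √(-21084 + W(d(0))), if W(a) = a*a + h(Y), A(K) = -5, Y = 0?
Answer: 2*I*√5271 ≈ 145.2*I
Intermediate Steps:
h(j) = 2*j*(-5 + j) (h(j) = (j + j)*(j - 5) = (2*j)*(-5 + j) = 2*j*(-5 + j))
W(a) = a² (W(a) = a*a + 2*0*(-5 + 0) = a² + 2*0*(-5) = a² + 0 = a²)
√(-21084 + W(d(0))) = √(-21084 + 0²) = √(-21084 + 0) = √(-21084) = 2*I*√5271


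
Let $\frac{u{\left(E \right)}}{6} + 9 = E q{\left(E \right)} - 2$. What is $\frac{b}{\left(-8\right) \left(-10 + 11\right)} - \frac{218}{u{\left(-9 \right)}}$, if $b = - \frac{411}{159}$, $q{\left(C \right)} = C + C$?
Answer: $\frac{15845}{192072} \approx 0.082495$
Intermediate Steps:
$q{\left(C \right)} = 2 C$
$u{\left(E \right)} = -66 + 12 E^{2}$ ($u{\left(E \right)} = -54 + 6 \left(E 2 E - 2\right) = -54 + 6 \left(2 E^{2} - 2\right) = -54 + 6 \left(-2 + 2 E^{2}\right) = -54 + \left(-12 + 12 E^{2}\right) = -66 + 12 E^{2}$)
$b = - \frac{137}{53}$ ($b = \left(-411\right) \frac{1}{159} = - \frac{137}{53} \approx -2.5849$)
$\frac{b}{\left(-8\right) \left(-10 + 11\right)} - \frac{218}{u{\left(-9 \right)}} = - \frac{137}{53 \left(- 8 \left(-10 + 11\right)\right)} - \frac{218}{-66 + 12 \left(-9\right)^{2}} = - \frac{137}{53 \left(\left(-8\right) 1\right)} - \frac{218}{-66 + 12 \cdot 81} = - \frac{137}{53 \left(-8\right)} - \frac{218}{-66 + 972} = \left(- \frac{137}{53}\right) \left(- \frac{1}{8}\right) - \frac{218}{906} = \frac{137}{424} - \frac{109}{453} = \frac{15845}{192072}$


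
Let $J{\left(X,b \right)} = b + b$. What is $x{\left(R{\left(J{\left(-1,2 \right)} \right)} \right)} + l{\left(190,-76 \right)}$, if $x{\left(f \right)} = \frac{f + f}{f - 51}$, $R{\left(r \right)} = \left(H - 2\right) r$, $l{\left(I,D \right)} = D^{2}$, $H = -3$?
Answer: $\frac{410136}{71} \approx 5776.6$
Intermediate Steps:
$J{\left(X,b \right)} = 2 b$
$R{\left(r \right)} = - 5 r$ ($R{\left(r \right)} = \left(-3 - 2\right) r = - 5 r$)
$x{\left(f \right)} = \frac{2 f}{-51 + f}$
$x{\left(R{\left(J{\left(-1,2 \right)} \right)} \right)} + l{\left(190,-76 \right)} = \frac{2 \left(- 5 \cdot 2 \cdot 2\right)}{-51 - 5 \cdot 2 \cdot 2} + \left(-76\right)^{2} = \frac{2 \left(\left(-5\right) 4\right)}{-51 - 20} + 5776 = 2 \left(-20\right) \frac{1}{-51 - 20} + 5776 = 2 \left(-20\right) \frac{1}{-71} + 5776 = 2 \left(-20\right) \left(- \frac{1}{71}\right) + 5776 = \frac{40}{71} + 5776 = \frac{410136}{71}$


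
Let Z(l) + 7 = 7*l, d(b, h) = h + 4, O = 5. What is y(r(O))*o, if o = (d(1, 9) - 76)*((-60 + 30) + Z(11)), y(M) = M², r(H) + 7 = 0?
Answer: -123480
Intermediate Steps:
r(H) = -7 (r(H) = -7 + 0 = -7)
d(b, h) = 4 + h
Z(l) = -7 + 7*l
o = -2520 (o = ((4 + 9) - 76)*((-60 + 30) + (-7 + 7*11)) = (13 - 76)*(-30 + (-7 + 77)) = -63*(-30 + 70) = -63*40 = -2520)
y(r(O))*o = (-7)²*(-2520) = 49*(-2520) = -123480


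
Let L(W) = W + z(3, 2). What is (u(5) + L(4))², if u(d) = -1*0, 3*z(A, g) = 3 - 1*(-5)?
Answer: 400/9 ≈ 44.444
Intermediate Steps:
z(A, g) = 8/3 (z(A, g) = (3 - 1*(-5))/3 = (3 + 5)/3 = (⅓)*8 = 8/3)
L(W) = 8/3 + W (L(W) = W + 8/3 = 8/3 + W)
u(d) = 0
(u(5) + L(4))² = (0 + (8/3 + 4))² = (0 + 20/3)² = (20/3)² = 400/9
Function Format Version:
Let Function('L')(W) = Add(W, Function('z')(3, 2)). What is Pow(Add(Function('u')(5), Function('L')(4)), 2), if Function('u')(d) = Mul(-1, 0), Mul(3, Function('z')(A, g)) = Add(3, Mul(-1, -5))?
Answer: Rational(400, 9) ≈ 44.444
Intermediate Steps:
Function('z')(A, g) = Rational(8, 3) (Function('z')(A, g) = Mul(Rational(1, 3), Add(3, Mul(-1, -5))) = Mul(Rational(1, 3), Add(3, 5)) = Mul(Rational(1, 3), 8) = Rational(8, 3))
Function('L')(W) = Add(Rational(8, 3), W) (Function('L')(W) = Add(W, Rational(8, 3)) = Add(Rational(8, 3), W))
Function('u')(d) = 0
Pow(Add(Function('u')(5), Function('L')(4)), 2) = Pow(Add(0, Add(Rational(8, 3), 4)), 2) = Pow(Add(0, Rational(20, 3)), 2) = Pow(Rational(20, 3), 2) = Rational(400, 9)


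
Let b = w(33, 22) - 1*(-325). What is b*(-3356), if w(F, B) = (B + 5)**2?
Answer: -3537224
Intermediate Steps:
w(F, B) = (5 + B)**2
b = 1054 (b = (5 + 22)**2 - 1*(-325) = 27**2 + 325 = 729 + 325 = 1054)
b*(-3356) = 1054*(-3356) = -3537224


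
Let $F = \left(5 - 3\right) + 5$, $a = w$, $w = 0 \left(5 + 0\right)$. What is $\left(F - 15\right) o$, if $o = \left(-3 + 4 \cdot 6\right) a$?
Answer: $0$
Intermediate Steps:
$w = 0$ ($w = 0 \cdot 5 = 0$)
$a = 0$
$F = 7$ ($F = 2 + 5 = 7$)
$o = 0$ ($o = \left(-3 + 4 \cdot 6\right) 0 = \left(-3 + 24\right) 0 = 21 \cdot 0 = 0$)
$\left(F - 15\right) o = \left(7 - 15\right) 0 = \left(-8\right) 0 = 0$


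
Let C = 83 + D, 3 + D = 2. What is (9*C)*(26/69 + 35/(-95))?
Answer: 2706/437 ≈ 6.1922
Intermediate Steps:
D = -1 (D = -3 + 2 = -1)
C = 82 (C = 83 - 1 = 82)
(9*C)*(26/69 + 35/(-95)) = (9*82)*(26/69 + 35/(-95)) = 738*(26*(1/69) + 35*(-1/95)) = 738*(26/69 - 7/19) = 738*(11/1311) = 2706/437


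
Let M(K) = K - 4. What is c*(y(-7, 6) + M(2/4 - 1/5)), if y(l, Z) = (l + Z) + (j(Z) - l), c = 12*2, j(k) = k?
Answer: 996/5 ≈ 199.20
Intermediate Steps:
c = 24
y(l, Z) = 2*Z (y(l, Z) = (l + Z) + (Z - l) = (Z + l) + (Z - l) = 2*Z)
M(K) = -4 + K
c*(y(-7, 6) + M(2/4 - 1/5)) = 24*(2*6 + (-4 + (2/4 - 1/5))) = 24*(12 + (-4 + (2*(¼) - 1*⅕))) = 24*(12 + (-4 + (½ - ⅕))) = 24*(12 + (-4 + 3/10)) = 24*(12 - 37/10) = 24*(83/10) = 996/5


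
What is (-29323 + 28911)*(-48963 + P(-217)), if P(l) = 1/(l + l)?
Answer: 4377488258/217 ≈ 2.0173e+7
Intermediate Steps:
P(l) = 1/(2*l)
(-29323 + 28911)*(-48963 + P(-217)) = (-29323 + 28911)*(-48963 + (½)/(-217)) = -412*(-48963 + (½)*(-1/217)) = -412*(-48963 - 1/434) = -412*(-21249943/434) = 4377488258/217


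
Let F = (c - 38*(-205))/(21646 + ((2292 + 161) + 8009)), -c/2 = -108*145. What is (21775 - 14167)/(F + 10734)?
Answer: 122138832/172343191 ≈ 0.70870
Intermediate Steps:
c = 31320 (c = -(-216)*145 = -2*(-15660) = 31320)
F = 19555/16054 (F = (31320 - 38*(-205))/(21646 + ((2292 + 161) + 8009)) = (31320 + 7790)/(21646 + (2453 + 8009)) = 39110/(21646 + 10462) = 39110/32108 = 39110*(1/32108) = 19555/16054 ≈ 1.2181)
(21775 - 14167)/(F + 10734) = (21775 - 14167)/(19555/16054 + 10734) = 7608/(172343191/16054) = 7608*(16054/172343191) = 122138832/172343191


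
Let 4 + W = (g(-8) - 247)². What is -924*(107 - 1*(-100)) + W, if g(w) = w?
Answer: -126247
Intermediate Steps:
W = 65021 (W = -4 + (-8 - 247)² = -4 + (-255)² = -4 + 65025 = 65021)
-924*(107 - 1*(-100)) + W = -924*(107 - 1*(-100)) + 65021 = -924*(107 + 100) + 65021 = -924*207 + 65021 = -191268 + 65021 = -126247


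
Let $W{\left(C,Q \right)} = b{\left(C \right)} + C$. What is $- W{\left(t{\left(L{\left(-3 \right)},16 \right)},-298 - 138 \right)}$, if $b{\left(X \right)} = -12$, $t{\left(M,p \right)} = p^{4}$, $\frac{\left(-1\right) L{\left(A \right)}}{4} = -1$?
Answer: $-65524$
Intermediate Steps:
$L{\left(A \right)} = 4$ ($L{\left(A \right)} = \left(-4\right) \left(-1\right) = 4$)
$W{\left(C,Q \right)} = -12 + C$
$- W{\left(t{\left(L{\left(-3 \right)},16 \right)},-298 - 138 \right)} = - (-12 + 16^{4}) = - (-12 + 65536) = \left(-1\right) 65524 = -65524$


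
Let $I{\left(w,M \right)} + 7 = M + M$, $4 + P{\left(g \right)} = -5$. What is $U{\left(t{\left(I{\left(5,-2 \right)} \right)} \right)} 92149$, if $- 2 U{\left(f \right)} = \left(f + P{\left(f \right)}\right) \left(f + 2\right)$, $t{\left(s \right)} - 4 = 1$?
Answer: $1290086$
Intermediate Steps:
$P{\left(g \right)} = -9$ ($P{\left(g \right)} = -4 - 5 = -9$)
$I{\left(w,M \right)} = -7 + 2 M$ ($I{\left(w,M \right)} = -7 + \left(M + M\right) = -7 + 2 M$)
$t{\left(s \right)} = 5$ ($t{\left(s \right)} = 4 + 1 = 5$)
$U{\left(f \right)} = - \frac{\left(-9 + f\right) \left(2 + f\right)}{2}$ ($U{\left(f \right)} = - \frac{\left(f - 9\right) \left(f + 2\right)}{2} = - \frac{\left(-9 + f\right) \left(2 + f\right)}{2}$)
$U{\left(t{\left(I{\left(5,-2 \right)} \right)} \right)} 92149 = \left(9 - \frac{5^{2}}{2} + \frac{7}{2} \cdot 5\right) 92149 = \left(9 - \frac{25}{2} + \frac{35}{2}\right) 92149 = 14 \cdot 92149 = 1290086$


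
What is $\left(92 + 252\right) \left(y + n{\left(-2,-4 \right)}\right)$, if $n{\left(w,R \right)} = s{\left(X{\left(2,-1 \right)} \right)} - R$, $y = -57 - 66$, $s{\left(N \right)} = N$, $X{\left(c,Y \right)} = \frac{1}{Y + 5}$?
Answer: $-40850$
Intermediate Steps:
$X{\left(c,Y \right)} = \frac{1}{5 + Y}$
$y = -123$ ($y = -57 - 66 = -123$)
$n{\left(w,R \right)} = \frac{1}{4} - R$ ($n{\left(w,R \right)} = \frac{1}{5 - 1} - R = \frac{1}{4} - R$)
$\left(92 + 252\right) \left(y + n{\left(-2,-4 \right)}\right) = \left(92 + 252\right) \left(-123 + \left(\frac{1}{4} - -4\right)\right) = 344 \left(-123 + \left(\frac{1}{4} + 4\right)\right) = 344 \left(-123 + \frac{17}{4}\right) = 344 \left(- \frac{475}{4}\right) = -40850$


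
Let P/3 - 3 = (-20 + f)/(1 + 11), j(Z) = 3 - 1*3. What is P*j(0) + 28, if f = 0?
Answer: 28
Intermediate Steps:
j(Z) = 0 (j(Z) = 3 - 3 = 0)
P = 4 (P = 9 + 3*((-20 + 0)/(1 + 11)) = 9 + 3*(-20/12) = 9 + 3*(-20*1/12) = 9 + 3*(-5/3) = 9 - 5 = 4)
P*j(0) + 28 = 4*0 + 28 = 0 + 28 = 28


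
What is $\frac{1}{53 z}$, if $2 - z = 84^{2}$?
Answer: $- \frac{1}{373862} \approx -2.6748 \cdot 10^{-6}$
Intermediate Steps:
$z = -7054$ ($z = 2 - 84^{2} = 2 - 7056 = -7054$)
$\frac{1}{53 z} = \frac{1}{53 \left(-7054\right)} = \frac{1}{-373862} = - \frac{1}{373862}$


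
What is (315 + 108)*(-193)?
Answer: -81639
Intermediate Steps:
(315 + 108)*(-193) = 423*(-193) = -81639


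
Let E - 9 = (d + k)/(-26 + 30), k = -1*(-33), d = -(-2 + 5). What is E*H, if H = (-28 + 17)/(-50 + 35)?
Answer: 121/10 ≈ 12.100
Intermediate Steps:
d = -3 (d = -1*3 = -3)
k = 33
H = 11/15 (H = -11/(-15) = -11*(-1/15) = 11/15 ≈ 0.73333)
E = 33/2 (E = 9 + (-3 + 33)/(-26 + 30) = 9 + 30/4 = 9 + 30*(¼) = 9 + 15/2 = 33/2 ≈ 16.500)
E*H = (33/2)*(11/15) = 121/10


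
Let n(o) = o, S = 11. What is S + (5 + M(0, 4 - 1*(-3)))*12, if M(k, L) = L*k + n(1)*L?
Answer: 155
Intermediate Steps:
M(k, L) = L + L*k (M(k, L) = L*k + 1*L = L*k + L = L + L*k)
S + (5 + M(0, 4 - 1*(-3)))*12 = 11 + (5 + (4 - 1*(-3))*(1 + 0))*12 = 11 + (5 + (4 + 3)*1)*12 = 11 + (5 + 7*1)*12 = 11 + (5 + 7)*12 = 11 + 12*12 = 11 + 144 = 155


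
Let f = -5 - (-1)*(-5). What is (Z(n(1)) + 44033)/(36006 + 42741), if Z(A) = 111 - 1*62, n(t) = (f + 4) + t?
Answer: 14694/26249 ≈ 0.55979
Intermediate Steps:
f = -10 (f = -5 - 1*5 = -5 - 5 = -10)
n(t) = -6 + t (n(t) = (-10 + 4) + t = -6 + t)
Z(A) = 49 (Z(A) = 111 - 62 = 49)
(Z(n(1)) + 44033)/(36006 + 42741) = (49 + 44033)/(36006 + 42741) = 44082/78747 = 44082*(1/78747) = 14694/26249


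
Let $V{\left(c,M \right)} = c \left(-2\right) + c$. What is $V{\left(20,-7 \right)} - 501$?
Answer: $-521$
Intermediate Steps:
$V{\left(c,M \right)} = - c$ ($V{\left(c,M \right)} = - 2 c + c = - c$)
$V{\left(20,-7 \right)} - 501 = \left(-1\right) 20 - 501 = -20 - 501 = -521$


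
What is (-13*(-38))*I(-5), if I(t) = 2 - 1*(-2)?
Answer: 1976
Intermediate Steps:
I(t) = 4 (I(t) = 2 + 2 = 4)
(-13*(-38))*I(-5) = -13*(-38)*4 = 494*4 = 1976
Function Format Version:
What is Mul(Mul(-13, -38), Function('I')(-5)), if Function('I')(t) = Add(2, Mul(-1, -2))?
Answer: 1976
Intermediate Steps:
Function('I')(t) = 4 (Function('I')(t) = Add(2, 2) = 4)
Mul(Mul(-13, -38), Function('I')(-5)) = Mul(Mul(-13, -38), 4) = Mul(494, 4) = 1976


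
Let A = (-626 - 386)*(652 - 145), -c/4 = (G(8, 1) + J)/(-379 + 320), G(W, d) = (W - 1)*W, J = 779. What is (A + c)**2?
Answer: 916189114555456/3481 ≈ 2.6320e+11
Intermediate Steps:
G(W, d) = W*(-1 + W) (G(W, d) = (-1 + W)*W = W*(-1 + W))
c = 3340/59 (c = -4*(8*(-1 + 8) + 779)/(-379 + 320) = -4*(8*7 + 779)/(-59) = -4*(56 + 779)*(-1)/59 = -3340*(-1)/59 = -4*(-835/59) = 3340/59 ≈ 56.610)
A = -513084 (A = -1012*507 = -513084)
(A + c)**2 = (-513084 + 3340/59)**2 = (-30268616/59)**2 = 916189114555456/3481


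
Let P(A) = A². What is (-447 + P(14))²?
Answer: 63001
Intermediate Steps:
(-447 + P(14))² = (-447 + 14²)² = (-447 + 196)² = (-251)² = 63001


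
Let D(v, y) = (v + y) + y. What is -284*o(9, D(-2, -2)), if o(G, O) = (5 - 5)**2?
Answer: 0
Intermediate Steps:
D(v, y) = v + 2*y
o(G, O) = 0 (o(G, O) = 0**2 = 0)
-284*o(9, D(-2, -2)) = -284*0 = 0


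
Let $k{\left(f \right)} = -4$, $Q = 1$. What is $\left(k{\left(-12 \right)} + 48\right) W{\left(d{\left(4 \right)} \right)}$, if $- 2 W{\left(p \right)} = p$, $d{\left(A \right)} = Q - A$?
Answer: $66$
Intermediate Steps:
$d{\left(A \right)} = 1 - A$
$W{\left(p \right)} = - \frac{p}{2}$
$\left(k{\left(-12 \right)} + 48\right) W{\left(d{\left(4 \right)} \right)} = \left(-4 + 48\right) \left(- \frac{1 - 4}{2}\right) = 44 \left(- \frac{1 - 4}{2}\right) = 44 \left(\left(- \frac{1}{2}\right) \left(-3\right)\right) = 44 \cdot \frac{3}{2} = 66$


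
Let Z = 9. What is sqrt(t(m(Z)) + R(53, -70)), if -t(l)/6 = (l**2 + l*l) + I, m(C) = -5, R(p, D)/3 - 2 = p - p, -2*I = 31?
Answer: I*sqrt(201) ≈ 14.177*I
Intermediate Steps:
I = -31/2 (I = -1/2*31 = -31/2 ≈ -15.500)
R(p, D) = 6 (R(p, D) = 6 + 3*(p - p) = 6 + 3*0 = 6 + 0 = 6)
t(l) = 93 - 12*l**2 (t(l) = -6*((l**2 + l*l) - 31/2) = -6*((l**2 + l**2) - 31/2) = -6*(2*l**2 - 31/2) = -6*(-31/2 + 2*l**2) = 93 - 12*l**2)
sqrt(t(m(Z)) + R(53, -70)) = sqrt((93 - 12*(-5)**2) + 6) = sqrt((93 - 12*25) + 6) = sqrt((93 - 300) + 6) = sqrt(-207 + 6) = sqrt(-201) = I*sqrt(201)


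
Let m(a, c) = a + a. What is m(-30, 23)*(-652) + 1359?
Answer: 40479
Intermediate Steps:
m(a, c) = 2*a
m(-30, 23)*(-652) + 1359 = (2*(-30))*(-652) + 1359 = -60*(-652) + 1359 = 39120 + 1359 = 40479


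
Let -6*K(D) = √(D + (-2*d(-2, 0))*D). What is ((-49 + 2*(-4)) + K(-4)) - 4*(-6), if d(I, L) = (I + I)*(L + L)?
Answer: -33 - I/3 ≈ -33.0 - 0.33333*I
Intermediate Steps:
d(I, L) = 4*I*L (d(I, L) = (2*I)*(2*L) = 4*I*L)
K(D) = -√D/6 (K(D) = -√(D + (-8*(-2)*0)*D)/6 = -√(D + (-2*0)*D)/6 = -√(D + 0*D)/6 = -√(D + 0)/6 = -√D/6)
((-49 + 2*(-4)) + K(-4)) - 4*(-6) = ((-49 + 2*(-4)) - I/3) - 4*(-6) = ((-49 - 8) - I/3) + 24 = (-57 - I/3) + 24 = -33 - I/3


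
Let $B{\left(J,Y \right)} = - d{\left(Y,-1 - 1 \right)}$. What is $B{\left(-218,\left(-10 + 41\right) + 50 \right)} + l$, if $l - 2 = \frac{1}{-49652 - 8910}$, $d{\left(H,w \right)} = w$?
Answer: $\frac{234247}{58562} \approx 4.0$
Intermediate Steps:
$l = \frac{117123}{58562}$ ($l = 2 + \frac{1}{-49652 - 8910} = 2 + \frac{1}{-58562} = 2 - \frac{1}{58562} = \frac{117123}{58562} \approx 2.0$)
$B{\left(J,Y \right)} = 2$ ($B{\left(J,Y \right)} = - (-1 - 1) = \left(-1\right) \left(-2\right) = 2$)
$B{\left(-218,\left(-10 + 41\right) + 50 \right)} + l = 2 + \frac{117123}{58562} = \frac{234247}{58562}$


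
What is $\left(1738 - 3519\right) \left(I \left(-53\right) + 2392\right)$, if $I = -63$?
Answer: $-10206911$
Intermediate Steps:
$\left(1738 - 3519\right) \left(I \left(-53\right) + 2392\right) = \left(1738 - 3519\right) \left(\left(-63\right) \left(-53\right) + 2392\right) = - 1781 \left(3339 + 2392\right) = \left(-1781\right) 5731 = -10206911$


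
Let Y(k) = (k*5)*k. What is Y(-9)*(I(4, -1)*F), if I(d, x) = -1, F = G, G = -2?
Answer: 810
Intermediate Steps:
F = -2
Y(k) = 5*k² (Y(k) = (5*k)*k = 5*k²)
Y(-9)*(I(4, -1)*F) = (5*(-9)²)*(-1*(-2)) = (5*81)*2 = 405*2 = 810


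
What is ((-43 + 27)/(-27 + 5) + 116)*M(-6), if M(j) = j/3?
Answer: -2568/11 ≈ -233.45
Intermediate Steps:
M(j) = j/3 (M(j) = j*(⅓) = j/3)
((-43 + 27)/(-27 + 5) + 116)*M(-6) = ((-43 + 27)/(-27 + 5) + 116)*((⅓)*(-6)) = (-16/(-22) + 116)*(-2) = (-16*(-1/22) + 116)*(-2) = (8/11 + 116)*(-2) = (1284/11)*(-2) = -2568/11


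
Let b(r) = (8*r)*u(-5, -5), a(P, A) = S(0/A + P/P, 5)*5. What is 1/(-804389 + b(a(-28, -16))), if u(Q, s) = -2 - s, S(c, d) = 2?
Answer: -1/804149 ≈ -1.2436e-6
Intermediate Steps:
a(P, A) = 10 (a(P, A) = 2*5 = 10)
b(r) = 24*r (b(r) = (8*r)*(-2 - 1*(-5)) = (8*r)*(-2 + 5) = (8*r)*3 = 24*r)
1/(-804389 + b(a(-28, -16))) = 1/(-804389 + 24*10) = 1/(-804389 + 240) = 1/(-804149) = -1/804149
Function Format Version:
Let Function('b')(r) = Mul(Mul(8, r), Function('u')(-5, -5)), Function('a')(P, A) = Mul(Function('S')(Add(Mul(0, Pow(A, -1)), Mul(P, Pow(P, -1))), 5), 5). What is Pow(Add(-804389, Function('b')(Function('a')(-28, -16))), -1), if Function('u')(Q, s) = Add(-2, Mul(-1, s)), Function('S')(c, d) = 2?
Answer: Rational(-1, 804149) ≈ -1.2436e-6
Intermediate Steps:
Function('a')(P, A) = 10 (Function('a')(P, A) = Mul(2, 5) = 10)
Function('b')(r) = Mul(24, r) (Function('b')(r) = Mul(Mul(8, r), Add(-2, Mul(-1, -5))) = Mul(Mul(8, r), Add(-2, 5)) = Mul(Mul(8, r), 3) = Mul(24, r))
Pow(Add(-804389, Function('b')(Function('a')(-28, -16))), -1) = Pow(Add(-804389, Mul(24, 10)), -1) = Pow(Add(-804389, 240), -1) = Pow(-804149, -1) = Rational(-1, 804149)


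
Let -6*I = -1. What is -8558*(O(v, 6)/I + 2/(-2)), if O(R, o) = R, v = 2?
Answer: -94138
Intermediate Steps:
I = ⅙ (I = -⅙*(-1) = ⅙ ≈ 0.16667)
-8558*(O(v, 6)/I + 2/(-2)) = -8558*(2/(⅙) + 2/(-2)) = -8558*(2*6 + 2*(-½)) = -8558*(12 - 1) = -8558*11 = -94138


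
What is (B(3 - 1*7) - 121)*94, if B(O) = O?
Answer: -11750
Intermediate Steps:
(B(3 - 1*7) - 121)*94 = ((3 - 1*7) - 121)*94 = ((3 - 7) - 121)*94 = (-4 - 121)*94 = -125*94 = -11750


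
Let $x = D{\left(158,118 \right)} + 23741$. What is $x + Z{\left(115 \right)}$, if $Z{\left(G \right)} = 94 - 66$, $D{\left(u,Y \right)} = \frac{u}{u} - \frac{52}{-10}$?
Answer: $\frac{118876}{5} \approx 23775.0$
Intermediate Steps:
$D{\left(u,Y \right)} = \frac{31}{5}$ ($D{\left(u,Y \right)} = 1 - - \frac{26}{5} = 1 + \frac{26}{5} = \frac{31}{5}$)
$Z{\left(G \right)} = 28$ ($Z{\left(G \right)} = 94 - 66 = 28$)
$x = \frac{118736}{5}$ ($x = \frac{31}{5} + 23741 = \frac{118736}{5} \approx 23747.0$)
$x + Z{\left(115 \right)} = \frac{118736}{5} + 28 = \frac{118876}{5}$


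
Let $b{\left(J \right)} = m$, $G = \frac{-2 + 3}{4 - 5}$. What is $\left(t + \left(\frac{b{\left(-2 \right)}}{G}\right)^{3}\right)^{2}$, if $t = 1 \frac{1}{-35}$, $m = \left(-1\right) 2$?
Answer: $\frac{77841}{1225} \approx 63.544$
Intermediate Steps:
$G = -1$ ($G = 1 \frac{1}{-1} = 1 \left(-1\right) = -1$)
$m = -2$
$b{\left(J \right)} = -2$
$t = - \frac{1}{35}$ ($t = 1 \left(- \frac{1}{35}\right) = - \frac{1}{35} \approx -0.028571$)
$\left(t + \left(\frac{b{\left(-2 \right)}}{G}\right)^{3}\right)^{2} = \left(- \frac{1}{35} + \left(- \frac{2}{-1}\right)^{3}\right)^{2} = \left(- \frac{1}{35} + \left(\left(-2\right) \left(-1\right)\right)^{3}\right)^{2} = \left(- \frac{1}{35} + 2^{3}\right)^{2} = \left(- \frac{1}{35} + 8\right)^{2} = \left(\frac{279}{35}\right)^{2} = \frac{77841}{1225}$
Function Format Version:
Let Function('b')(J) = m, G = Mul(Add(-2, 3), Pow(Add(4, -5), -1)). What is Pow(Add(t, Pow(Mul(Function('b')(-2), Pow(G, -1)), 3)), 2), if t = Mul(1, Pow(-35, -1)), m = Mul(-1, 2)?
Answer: Rational(77841, 1225) ≈ 63.544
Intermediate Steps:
G = -1 (G = Mul(1, Pow(-1, -1)) = Mul(1, -1) = -1)
m = -2
Function('b')(J) = -2
t = Rational(-1, 35) (t = Mul(1, Rational(-1, 35)) = Rational(-1, 35) ≈ -0.028571)
Pow(Add(t, Pow(Mul(Function('b')(-2), Pow(G, -1)), 3)), 2) = Pow(Add(Rational(-1, 35), Pow(Mul(-2, Pow(-1, -1)), 3)), 2) = Pow(Add(Rational(-1, 35), Pow(Mul(-2, -1), 3)), 2) = Pow(Add(Rational(-1, 35), Pow(2, 3)), 2) = Pow(Add(Rational(-1, 35), 8), 2) = Pow(Rational(279, 35), 2) = Rational(77841, 1225)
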